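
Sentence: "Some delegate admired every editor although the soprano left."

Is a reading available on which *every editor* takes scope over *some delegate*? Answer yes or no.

Yes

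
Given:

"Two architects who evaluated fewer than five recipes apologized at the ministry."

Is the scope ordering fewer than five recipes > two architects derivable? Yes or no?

No

Structurally, *fewer than five recipes* is inside the relative clause *who evaluated fewer than five recipes*.
The relative clause forms an island for QR, so the quantifier is confined to the head noun's restrictor.
So the wide-scope reading for *fewer than five recipes* is blocked.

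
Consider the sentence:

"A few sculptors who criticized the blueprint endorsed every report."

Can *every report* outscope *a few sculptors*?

Yes

*every report* sits in the matrix clause, not in the relative clause on *a few sculptors*.
Ordinary QR to a clause-peripheral position gives the wide-scope LF for the lower DP.
The sentence is scopally ambiguous between *a few sculptors* > *every report* and *every report* > *a few sculptors*.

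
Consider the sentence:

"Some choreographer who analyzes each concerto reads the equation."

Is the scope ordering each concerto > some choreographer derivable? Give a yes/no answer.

*each concerto* sits inside the relative clause *who analyzes each concerto*.
Quantifiers inside a relative clause are trapped there; the RC boundary blocks QR.
Hence only narrow scope for *each concerto* (under *some choreographer*) survives.

No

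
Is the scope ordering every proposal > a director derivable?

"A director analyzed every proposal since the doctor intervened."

*every proposal* is a matrix argument; the adjunct is an island but the target quantifier is outside it.
Clause-internal QR can adjoin the lower DP above the subject, yielding the inverse reading.

Yes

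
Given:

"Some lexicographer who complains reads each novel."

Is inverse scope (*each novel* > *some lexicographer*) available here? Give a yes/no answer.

Although the sentence contains a relative clause (*who complains*), *each novel* is outside it, in the matrix VP.
QR within a single clause is free, so the lower quantifier may take scope over the higher one.
The sentence is scopally ambiguous between *some lexicographer* > *each novel* and *each novel* > *some lexicographer*.

Yes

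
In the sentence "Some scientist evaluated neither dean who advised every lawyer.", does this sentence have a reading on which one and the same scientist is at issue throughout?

Yes

The described interpretation is the *some scientist* > *every lawyer* scoping.
Surface scope (*some scientist* > *every lawyer*) is always derivable; islands only block QR, not in-situ interpretation.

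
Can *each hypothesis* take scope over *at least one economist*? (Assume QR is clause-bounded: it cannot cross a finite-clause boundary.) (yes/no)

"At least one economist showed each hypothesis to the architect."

*each hypothesis* is the matrix object and *at least one economist* the matrix subject; the two are clausemates.
No island intervenes, so both surface and inverse scope are derivable.

Yes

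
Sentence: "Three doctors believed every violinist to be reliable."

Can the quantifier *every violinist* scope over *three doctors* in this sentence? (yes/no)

The ECM infinitive is scope-transparent — *every violinist* is free to raise above *three doctors*.
Ordinary QR to a clause-peripheral position gives the wide-scope LF for the lower DP.
So *every violinist* > *three doctors* is among the available readings.

Yes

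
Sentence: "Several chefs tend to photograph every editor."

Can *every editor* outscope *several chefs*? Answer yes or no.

Yes

*every editor* is inside a raising infinitive, which is transparent to QR (no CP barrier), so it behaves as a matrix argument.
Since no island is crossed, the inverse ordering is licensed alongside surface scope.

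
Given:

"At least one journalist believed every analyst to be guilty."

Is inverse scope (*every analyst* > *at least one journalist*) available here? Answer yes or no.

This is an ECM construction: *every analyst* is the infinitival subject, Case-marked by the matrix verb, and the infinitive is transparent for QR.
No island intervenes, so both surface and inverse scope are derivable.

Yes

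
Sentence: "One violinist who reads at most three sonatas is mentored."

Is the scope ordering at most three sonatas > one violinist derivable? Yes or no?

The DP *at most three sonatas* is contained in the relative clause *who reads at most three sonatas*.
Quantifiers inside a relative clause are trapped there; the RC boundary blocks QR.
So the wide-scope reading for *at most three sonatas* is blocked.

No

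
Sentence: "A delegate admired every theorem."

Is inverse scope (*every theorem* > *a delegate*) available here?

Both DPs are arguments of the same predicate; there is no clause or island boundary between them.
Since no island is crossed, the inverse ordering is licensed alongside surface scope.

Yes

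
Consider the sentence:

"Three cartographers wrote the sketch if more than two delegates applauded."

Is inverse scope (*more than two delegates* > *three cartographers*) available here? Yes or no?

No

*more than two delegates* occurs within the adjunct clause *if more than two delegates applauded*.
Adjunct clauses are scope islands: a quantifier inside an adjunct cannot raise into the matrix clause.
So *more than two delegates* cannot raise to a position above *three cartographers*.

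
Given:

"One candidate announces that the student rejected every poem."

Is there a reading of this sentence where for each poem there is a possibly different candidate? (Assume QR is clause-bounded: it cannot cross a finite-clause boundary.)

No

That reading corresponds to *every poem* > *one candidate*.
Structurally, *every poem* is inside the finite complement clause *that the student rejected every poem*.
With QR restricted to its own tensed clause, the embedded quantifier cannot reach a matrix scope position.
The inverse ordering *every poem* > *one candidate* is therefore underivable.
(Only the surface reading survives: one fixed candidate with respect to all the relevant poems.)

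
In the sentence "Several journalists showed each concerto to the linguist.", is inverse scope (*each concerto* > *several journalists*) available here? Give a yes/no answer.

*several journalists* and *each concerto* are co-arguments of the matrix verb, with nothing but a clause-internal boundary between them.
Since no island is crossed, the inverse ordering is licensed alongside surface scope.
So *each concerto* > *several journalists* is among the available readings.

Yes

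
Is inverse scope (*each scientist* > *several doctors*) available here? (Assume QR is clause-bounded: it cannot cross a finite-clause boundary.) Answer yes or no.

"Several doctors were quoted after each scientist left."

The DP *each scientist* is contained in the adjunct clause *after each scientist left*.
Adjunct clauses are scope islands: a quantifier inside an adjunct cannot raise into the matrix clause.
*each scientist* > *several doctors* would require crossing that boundary, which is illicit.

No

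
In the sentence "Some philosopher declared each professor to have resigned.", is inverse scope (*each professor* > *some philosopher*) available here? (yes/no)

Yes

*each professor* is an ECM subject; ECM complements are not islands, and the embedded quantifier may take matrix scope.
Since no island is crossed, the inverse ordering is licensed alongside surface scope.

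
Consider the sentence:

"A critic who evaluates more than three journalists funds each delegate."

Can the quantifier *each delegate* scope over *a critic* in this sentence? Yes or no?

Yes

*each delegate* is a matrix argument; only *a critic* is modified by the relative clause *who evaluates more than three journalists*, so the RC island is irrelevant to the target quantifier.
No island intervenes, so both surface and inverse scope are derivable.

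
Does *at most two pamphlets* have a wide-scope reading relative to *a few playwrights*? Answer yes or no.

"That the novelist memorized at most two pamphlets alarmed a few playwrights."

No

*at most two pamphlets* occurs within the sentential subject *that the novelist memorized at most two pamphlets*.
The subject-island constraint blocks QR out of a clausal subject.
The ordering *at most two pamphlets* > *a few playwrights* is therefore underivable.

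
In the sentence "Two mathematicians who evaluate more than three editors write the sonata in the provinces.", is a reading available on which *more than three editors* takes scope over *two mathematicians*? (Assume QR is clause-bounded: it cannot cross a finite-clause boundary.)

No

Structurally, *more than three editors* is inside the relative clause *who evaluate more than three editors*.
QR out of a relative clause is ruled out by the relative-clause island constraint.
So the wide-scope reading for *more than three editors* is blocked.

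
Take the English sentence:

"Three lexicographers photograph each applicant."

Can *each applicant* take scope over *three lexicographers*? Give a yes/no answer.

*each applicant* and *three lexicographers* are in the same minimal clause.
With no island boundary between them, the object can take inverse scope over the subject via ordinary QR within the clause.

Yes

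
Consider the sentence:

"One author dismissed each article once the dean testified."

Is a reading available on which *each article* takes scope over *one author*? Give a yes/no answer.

Yes

Although there is an adjunct clause, *each article* is in the main clause, not inside the adjunct.
No island intervenes, so both surface and inverse scope are derivable.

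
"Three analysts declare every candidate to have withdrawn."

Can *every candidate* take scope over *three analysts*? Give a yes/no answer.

Yes

The ECM infinitive is scope-transparent — *every candidate* is free to raise above *three analysts*.
With no island boundary between them, the object can take inverse scope over the subject via ordinary QR within the clause.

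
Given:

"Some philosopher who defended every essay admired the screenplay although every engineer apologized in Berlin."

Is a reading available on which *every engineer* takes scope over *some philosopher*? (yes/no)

No

*every engineer* sits inside the adjunct clause *although every engineer apologized in Berlin*.
Adverbial clauses are not L-marked, so they are barriers for QR — the quantifier cannot escape the adjunct.
So *every engineer* cannot raise to a position above *some philosopher*.
(Only the surface reading survives: one fixed philosopher with respect to all the relevant engineers.)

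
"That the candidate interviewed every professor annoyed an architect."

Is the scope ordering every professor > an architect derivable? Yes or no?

*every professor* is embedded in the sentential subject *that the candidate interviewed every professor*.
Sentential subjects are islands: a quantifier inside the subject clause cannot raise over the matrix predicate.
*every professor* > *an architect* would require crossing that boundary, which is illicit.

No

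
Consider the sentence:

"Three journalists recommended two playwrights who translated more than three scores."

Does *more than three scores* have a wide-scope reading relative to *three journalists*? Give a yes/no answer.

No

Structurally, *more than three scores* is inside the relative clause *who translated more than three scores* modifying *two playwrights*.
A relative clause is a scope island — quantifier raising cannot cross its boundary.
So *more than three scores* cannot raise high enough to outscope *three journalists*; only the surface ordering *three journalists* > *more than three scores* is available.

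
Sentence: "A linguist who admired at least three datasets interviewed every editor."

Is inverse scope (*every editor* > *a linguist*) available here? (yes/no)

Yes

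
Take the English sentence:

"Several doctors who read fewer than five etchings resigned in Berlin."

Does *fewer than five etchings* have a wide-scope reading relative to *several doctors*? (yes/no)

No

The DP *fewer than five etchings* is contained in the relative clause *who read fewer than five etchings*.
QR out of a relative clause is ruled out by the relative-clause island constraint.
There is no licit LF on which *fewer than five etchings* c-commands *several doctors*.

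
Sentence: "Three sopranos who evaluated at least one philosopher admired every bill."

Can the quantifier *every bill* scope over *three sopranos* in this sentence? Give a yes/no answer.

The RC *who evaluated at least one philosopher* is an island, but *every bill* is not inside it — it is the matrix object, a clausemate of *three sopranos*.
With no island boundary between them, the object can take inverse scope over the subject via ordinary QR within the clause.

Yes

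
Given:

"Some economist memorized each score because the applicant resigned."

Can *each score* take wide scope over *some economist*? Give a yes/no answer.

Yes

The adjunct island is irrelevant here — *each score* and *some economist* are both in the matrix clause.
Since no island is crossed, the inverse ordering is licensed alongside surface scope.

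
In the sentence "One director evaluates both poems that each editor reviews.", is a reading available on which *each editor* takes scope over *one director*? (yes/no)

No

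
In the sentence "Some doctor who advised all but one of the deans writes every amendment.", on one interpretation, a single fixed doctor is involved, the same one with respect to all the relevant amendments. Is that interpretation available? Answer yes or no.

Yes

The paraphrase describes the scope ordering *some doctor* > *every amendment*.
Nothing needs to raise for *some doctor* > *every amendment*, so no island constraint is at stake.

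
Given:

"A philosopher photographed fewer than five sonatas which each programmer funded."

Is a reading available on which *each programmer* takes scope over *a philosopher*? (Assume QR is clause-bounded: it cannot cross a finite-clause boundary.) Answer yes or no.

No

*each programmer* sits inside the relative clause *which each programmer funded* modifying *fewer than five sonatas*.
Quantifiers inside a relative clause are trapped there; the RC boundary blocks QR.
Hence only narrow scope for *each programmer* (under *a philosopher*) survives.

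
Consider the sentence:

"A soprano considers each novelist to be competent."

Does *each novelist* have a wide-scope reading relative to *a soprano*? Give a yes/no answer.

*each novelist* is the subject of an ECM infinitive — the infinitival complement of an ECM verb is not a scope island, so *each novelist* can raise into the matrix clause.
With no island boundary between them, the object can take inverse scope over the subject via ordinary QR within the clause.

Yes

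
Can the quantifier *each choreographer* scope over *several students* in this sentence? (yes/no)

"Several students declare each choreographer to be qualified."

*each choreographer* is an ECM subject; ECM complements are not islands, and the embedded quantifier may take matrix scope.
Nothing blocks QR of the lower DP to a position above the higher one, so inverse scope is available.

Yes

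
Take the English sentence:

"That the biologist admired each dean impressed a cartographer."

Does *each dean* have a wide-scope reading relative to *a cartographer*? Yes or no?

No

Structurally, *each dean* is inside the sentential subject *that the biologist admired each dean*.
Subjects — clausal subjects included — are islands for extraction, and QR is no exception.
So *each dean* cannot raise to a position above *a cartographer*.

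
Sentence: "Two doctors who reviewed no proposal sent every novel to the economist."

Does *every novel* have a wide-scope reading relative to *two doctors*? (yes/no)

The RC *who reviewed no proposal* is an island, but *every novel* is not inside it — it is the matrix object, a clausemate of *two doctors*.
No island intervenes, so both surface and inverse scope are derivable.
So *every novel* > *two doctors* is among the available readings.

Yes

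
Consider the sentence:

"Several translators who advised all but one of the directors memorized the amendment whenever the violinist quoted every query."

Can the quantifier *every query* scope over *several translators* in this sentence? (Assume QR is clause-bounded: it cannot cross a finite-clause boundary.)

*every query* sits inside the adjunct clause *whenever the violinist quoted every query*.
Since the clause is an adjunct (not a complement), the Adjunct Condition blocks QR across its edge.
*every query* > *several translators* would require crossing that boundary, which is illicit.

No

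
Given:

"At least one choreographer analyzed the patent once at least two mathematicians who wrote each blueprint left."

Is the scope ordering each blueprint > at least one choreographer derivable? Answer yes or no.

Structurally, *each blueprint* is inside the relative clause *who wrote each blueprint*, which is itself inside the adjunct *once at least two mathematicians who wrote each blueprint left*.
Two island boundaries intervene — the relative clause and the adjunct. Either alone would block QR.
So the wide-scope reading for *each blueprint* is blocked.
(Only the surface reading survives: one fixed choreographer with respect to all the relevant blueprints.)

No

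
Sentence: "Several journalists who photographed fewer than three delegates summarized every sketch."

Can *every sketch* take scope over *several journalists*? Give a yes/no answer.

Yes

*every sketch* is a matrix argument; only *several journalists* is modified by the relative clause *who photographed fewer than three delegates*, so the RC island is irrelevant to the target quantifier.
Clause-internal QR can adjoin the lower DP above the subject, yielding the inverse reading.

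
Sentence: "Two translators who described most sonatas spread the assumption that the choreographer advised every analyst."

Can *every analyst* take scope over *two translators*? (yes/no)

The DP *every analyst* is contained in the complex NP *the assumption that the choreographer advised every analyst*.
Noun-complement clauses are scope islands (the Complex NP Constraint): a quantifier inside one cannot scope into the matrix.
Hence only narrow scope for *every analyst* (under *two translators*) survives.

No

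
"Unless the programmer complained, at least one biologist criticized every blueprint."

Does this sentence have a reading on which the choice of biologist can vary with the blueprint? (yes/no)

The described interpretation is the *every blueprint* > *at least one biologist* scoping.
Although there is an adjunct clause, *every blueprint* is in the main clause, not inside the adjunct.
No island intervenes, so both surface and inverse scope are derivable.

Yes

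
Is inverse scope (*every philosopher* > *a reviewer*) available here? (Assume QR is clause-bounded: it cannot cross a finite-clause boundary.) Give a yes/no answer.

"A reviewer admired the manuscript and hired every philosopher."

*every philosopher* is embedded in one conjunct of the coordinate structure (*hired every philosopher*).
The Coordinate Structure Constraint blocks movement (including QR) out of a single conjunct.
The inverse ordering *every philosopher* > *a reviewer* is therefore underivable.

No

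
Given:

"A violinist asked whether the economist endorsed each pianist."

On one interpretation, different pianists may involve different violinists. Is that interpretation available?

That reading corresponds to *each pianist* > *a violinist*.
*each pianist* sits inside the embedded question *whether the economist endorsed each pianist*.
QR across an interrogative CP boundary is ruled out as a wh-island violation.
*each pianist* is confined to the island and cannot take scope over *a violinist*.

No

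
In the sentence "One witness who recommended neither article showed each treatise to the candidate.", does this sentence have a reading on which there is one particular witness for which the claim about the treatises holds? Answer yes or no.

Yes

The described interpretation is the *one witness* > *each treatise* scoping.
Nothing needs to raise for *one witness* > *each treatise*, so no island constraint is at stake.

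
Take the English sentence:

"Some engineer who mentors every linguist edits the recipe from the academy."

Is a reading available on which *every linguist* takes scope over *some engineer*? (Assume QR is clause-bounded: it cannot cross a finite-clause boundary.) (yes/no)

The target quantifier *every linguist* is part of the relative clause *who mentors every linguist*.
The relative clause forms an island for QR, so the quantifier is confined to the head noun's restrictor.
So *every linguist* cannot raise to a position above *some engineer*.

No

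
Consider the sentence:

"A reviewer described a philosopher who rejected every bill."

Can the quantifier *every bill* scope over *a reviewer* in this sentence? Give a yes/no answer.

*every bill* occurs within the relative clause *who rejected every bill* modifying *a philosopher*.
A relative clause is a scope island — quantifier raising cannot cross its boundary.
So *every bill* cannot raise to a position above *a reviewer*.
(Only the surface reading survives: one fixed reviewer with respect to all the relevant bills.)

No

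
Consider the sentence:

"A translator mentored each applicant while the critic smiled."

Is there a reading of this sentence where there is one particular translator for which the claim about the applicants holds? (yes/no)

Yes

The paraphrase describes the scope ordering *a translator* > *each applicant*.
Surface scope (*a translator* > *each applicant*) is always derivable; islands only block QR, not in-situ interpretation.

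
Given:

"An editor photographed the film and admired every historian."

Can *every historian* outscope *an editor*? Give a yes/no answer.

The target quantifier *every historian* is part of one conjunct of the coordinate structure (*admired every historian*).
The Coordinate Structure Constraint blocks movement (including QR) out of a single conjunct.
So the wide-scope reading for *every historian* is blocked.

No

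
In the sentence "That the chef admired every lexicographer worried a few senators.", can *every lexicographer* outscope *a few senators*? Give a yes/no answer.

Structurally, *every lexicographer* is inside the sentential subject *that the chef admired every lexicographer*.
Sentential subjects are islands: a quantifier inside the subject clause cannot raise over the matrix predicate.
So *every lexicographer* cannot raise to a position above *a few senators*.

No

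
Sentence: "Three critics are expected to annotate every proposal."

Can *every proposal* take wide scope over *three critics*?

The matrix predicate is a raising verb, whose infinitival complement is not a scope island — *every proposal* can QR into the matrix clause.
Nothing blocks QR of the lower DP to a position above the higher one, so inverse scope is available.

Yes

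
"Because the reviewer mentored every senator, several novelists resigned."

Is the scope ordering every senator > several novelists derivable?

*every senator* occurs within the adjunct clause *because the reviewer mentored every senator*.
Adjuncts are opaque for quantifier raising; a quantifier in an adjunct stays inside it.
*every senator* > *several novelists* would require crossing that boundary, which is illicit.

No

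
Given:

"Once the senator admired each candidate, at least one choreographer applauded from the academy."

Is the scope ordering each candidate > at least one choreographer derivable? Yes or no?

No

Structurally, *each candidate* is inside the adjunct clause *once the senator admired each candidate*.
Scope out of an adjunct clause is unavailable: QR respects the adjunct-island constraint.
So *each candidate* cannot raise to a position above *at least one choreographer*.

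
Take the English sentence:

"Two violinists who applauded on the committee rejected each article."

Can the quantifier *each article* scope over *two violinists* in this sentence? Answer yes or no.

Yes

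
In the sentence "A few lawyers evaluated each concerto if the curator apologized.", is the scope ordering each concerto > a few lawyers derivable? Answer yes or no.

Although there is an adjunct clause, *each concerto* is in the main clause, not inside the adjunct.
Clause-internal QR can adjoin the lower DP above the subject, yielding the inverse reading.

Yes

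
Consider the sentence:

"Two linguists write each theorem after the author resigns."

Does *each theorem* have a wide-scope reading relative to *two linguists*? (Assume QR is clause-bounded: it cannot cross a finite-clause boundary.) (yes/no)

Yes

Neither queried DP is inside the adjunct, so the adjunct-island constraint does not apply.
Ordinary QR to a clause-peripheral position gives the wide-scope LF for the lower DP.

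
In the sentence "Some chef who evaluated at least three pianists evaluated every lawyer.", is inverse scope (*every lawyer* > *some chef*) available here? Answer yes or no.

Yes

*every lawyer* is a matrix argument; only *some chef* is modified by the relative clause *who evaluated at least three pianists*, so the RC island is irrelevant to the target quantifier.
With no island boundary between them, the object can take inverse scope over the subject via ordinary QR within the clause.
So *every lawyer* > *some chef* is among the available readings.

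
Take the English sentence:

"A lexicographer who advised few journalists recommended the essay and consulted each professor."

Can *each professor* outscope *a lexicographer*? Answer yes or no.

Structurally, *each professor* is inside one conjunct of the coordinate structure (*consulted each professor*).
QR out of a conjunct would have to apply non-ATB, which the CSC forbids.
So *each professor* cannot raise high enough to outscope *a lexicographer*; only the surface ordering *a lexicographer* > *each professor* is available.

No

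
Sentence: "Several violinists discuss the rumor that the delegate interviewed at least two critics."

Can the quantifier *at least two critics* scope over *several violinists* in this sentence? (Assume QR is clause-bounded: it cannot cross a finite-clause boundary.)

No

*at least two critics* occurs within the complex NP *the rumor that the delegate interviewed at least two critics*.
A that-clause complement to a noun is an island; QR cannot cross the NP boundary.
So *at least two critics* cannot raise high enough to outscope *several violinists*; only the surface ordering *several violinists* > *at least two critics* is available.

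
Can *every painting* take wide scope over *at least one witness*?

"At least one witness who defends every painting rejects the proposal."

No

The target quantifier *every painting* is part of the relative clause *who defends every painting*.
A relative clause is a scope island — quantifier raising cannot cross its boundary.
So *every painting* cannot raise high enough to outscope *at least one witness*; only the surface ordering *at least one witness* > *every painting* is available.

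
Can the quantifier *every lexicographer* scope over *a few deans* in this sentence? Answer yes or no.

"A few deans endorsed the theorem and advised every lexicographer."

No

*every lexicographer* sits inside one conjunct of the coordinate structure (*advised every lexicographer*).
The Coordinate Structure Constraint blocks movement (including QR) out of a single conjunct.
There is no licit LF on which *every lexicographer* c-commands *a few deans*.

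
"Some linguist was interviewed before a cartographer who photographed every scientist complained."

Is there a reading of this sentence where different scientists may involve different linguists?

No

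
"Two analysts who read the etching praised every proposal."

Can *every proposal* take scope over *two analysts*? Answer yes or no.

Although the sentence contains a relative clause (*who read the etching*), *every proposal* is outside it, in the matrix VP.
With no island boundary between them, the object can take inverse scope over the subject via ordinary QR within the clause.
Both orderings are possible: *two analysts* > *every proposal* and *every proposal* > *two analysts*.

Yes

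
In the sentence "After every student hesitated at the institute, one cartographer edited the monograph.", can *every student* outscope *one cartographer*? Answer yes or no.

The target quantifier *every student* is part of the adjunct clause *after every student hesitated at the institute*.
Adjuncts are opaque for quantifier raising; a quantifier in an adjunct stays inside it.
There is no licit LF on which *every student* c-commands *one cartographer*.

No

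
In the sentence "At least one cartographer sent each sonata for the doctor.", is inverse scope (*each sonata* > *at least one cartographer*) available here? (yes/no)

*at least one cartographer* and *each sonata* are co-arguments of the matrix verb, with nothing but a clause-internal boundary between them.
Nothing blocks QR of the lower DP to a position above the higher one, so inverse scope is available.

Yes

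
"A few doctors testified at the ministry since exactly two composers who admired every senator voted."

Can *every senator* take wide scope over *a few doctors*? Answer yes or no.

No

*every senator* occurs within the relative clause *who admired every senator*, which is itself inside the adjunct *since exactly two composers who admired every senator voted*.
Both the relative clause and the enclosing adjunct are scope islands; QR cannot cross either.
So *every senator* cannot raise high enough to outscope *a few doctors*; only the surface ordering *a few doctors* > *every senator* is available.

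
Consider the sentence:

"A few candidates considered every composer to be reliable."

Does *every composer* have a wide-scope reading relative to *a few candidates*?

*every composer* is an ECM subject; ECM complements are not islands, and the embedded quantifier may take matrix scope.
Nothing blocks QR of the lower DP to a position above the higher one, so inverse scope is available.

Yes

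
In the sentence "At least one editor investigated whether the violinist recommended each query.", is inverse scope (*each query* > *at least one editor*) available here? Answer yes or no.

The target quantifier *each query* is part of the embedded question *whether the violinist recommended each query*.
An indirect question is a wh-island; the filled [Spec,CP] blocks QR across the CP edge.
There is no licit LF on which *each query* c-commands *at least one editor*.

No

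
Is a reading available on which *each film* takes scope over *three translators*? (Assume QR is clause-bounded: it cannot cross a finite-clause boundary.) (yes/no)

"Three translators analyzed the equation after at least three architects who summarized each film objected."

No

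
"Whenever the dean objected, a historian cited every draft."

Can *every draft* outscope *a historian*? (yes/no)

Yes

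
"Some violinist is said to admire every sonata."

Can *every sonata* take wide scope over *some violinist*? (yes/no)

*every sonata* is the object of the infinitival complement of a raising predicate; raising infinitives are transparent for QR, so the two DPs are in effect clausemates.
Ordinary QR to a clause-peripheral position gives the wide-scope LF for the lower DP.
Both orderings are possible: *some violinist* > *every sonata* and *every sonata* > *some violinist*.

Yes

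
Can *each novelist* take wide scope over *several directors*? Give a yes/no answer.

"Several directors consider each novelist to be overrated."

Yes

*each novelist* is an ECM subject; ECM complements are not islands, and the embedded quantifier may take matrix scope.
No island intervenes, so both surface and inverse scope are derivable.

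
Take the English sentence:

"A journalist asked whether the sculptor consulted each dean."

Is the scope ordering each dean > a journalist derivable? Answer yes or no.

No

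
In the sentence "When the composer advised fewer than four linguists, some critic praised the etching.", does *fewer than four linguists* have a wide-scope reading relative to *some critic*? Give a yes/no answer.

No

*fewer than four linguists* sits inside the adjunct clause *when the composer advised fewer than four linguists*.
Adverbial clauses are not L-marked, so they are barriers for QR — the quantifier cannot escape the adjunct.
The ordering *fewer than four linguists* > *some critic* is therefore underivable.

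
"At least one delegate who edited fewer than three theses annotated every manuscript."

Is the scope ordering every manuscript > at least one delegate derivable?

Yes

*every manuscript* sits in the matrix clause, not in the relative clause on *at least one delegate*.
Nothing blocks QR of the lower DP to a position above the higher one, so inverse scope is available.
So *every manuscript* > *at least one delegate* is among the available readings.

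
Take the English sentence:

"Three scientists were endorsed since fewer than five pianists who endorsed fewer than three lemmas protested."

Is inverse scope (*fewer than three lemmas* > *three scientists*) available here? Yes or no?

No

The target quantifier *fewer than three lemmas* is part of the relative clause *who endorsed fewer than three lemmas*, which is itself inside the adjunct *since fewer than five pianists who endorsed fewer than three lemmas protested*.
Nested islands: the RC island is itself inside an adjunct island, so wide scope is doubly excluded.
So *fewer than three lemmas* cannot raise to a position above *three scientists*.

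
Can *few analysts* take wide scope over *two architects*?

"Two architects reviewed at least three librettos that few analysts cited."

The DP *few analysts* is contained in the relative clause *that few analysts cited* modifying *at least three librettos*.
The relative clause forms an island for QR, so the quantifier is confined to the head noun's restrictor.
*few analysts* is confined to the island and cannot take scope over *two architects*.

No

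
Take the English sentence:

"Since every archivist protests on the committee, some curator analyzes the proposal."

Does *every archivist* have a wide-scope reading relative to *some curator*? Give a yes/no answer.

No

Structurally, *every archivist* is inside the adjunct clause *since every archivist protests on the committee*.
Scope out of an adjunct clause is unavailable: QR respects the adjunct-island constraint.
The ordering *every archivist* > *some curator* is therefore underivable.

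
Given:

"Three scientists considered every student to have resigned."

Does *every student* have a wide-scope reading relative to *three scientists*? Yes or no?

Yes

*every student* is the subject of an ECM infinitive — the infinitival complement of an ECM verb is not a scope island, so *every student* can raise into the matrix clause.
No island intervenes, so both surface and inverse scope are derivable.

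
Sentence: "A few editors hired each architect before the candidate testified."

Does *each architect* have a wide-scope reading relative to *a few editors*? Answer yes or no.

Yes

Although there is an adjunct clause, *each architect* is in the main clause, not inside the adjunct.
QR within a single clause is free, so the lower quantifier may take scope over the higher one.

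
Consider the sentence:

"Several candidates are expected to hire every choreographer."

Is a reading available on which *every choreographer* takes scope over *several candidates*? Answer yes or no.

Infinitival complements of raising predicates do not block QR; *every choreographer* and *several candidates* are effectively clausemates.
Ordinary QR to a clause-peripheral position gives the wide-scope LF for the lower DP.
The sentence is scopally ambiguous between *several candidates* > *every choreographer* and *every choreographer* > *several candidates*.

Yes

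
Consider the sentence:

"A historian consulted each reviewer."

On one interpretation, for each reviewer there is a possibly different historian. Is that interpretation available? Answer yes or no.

The paraphrase describes the scope ordering *each reviewer* > *a historian*.
*each reviewer* and *a historian* are in the same minimal clause.
Clause-internal QR can adjoin the lower DP above the subject, yielding the inverse reading.

Yes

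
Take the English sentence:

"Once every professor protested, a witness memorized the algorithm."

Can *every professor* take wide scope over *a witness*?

No

The DP *every professor* is contained in the adjunct clause *once every professor protested*.
Since the clause is an adjunct (not a complement), the Adjunct Condition blocks QR across its edge.
There is no licit LF on which *every professor* c-commands *a witness*.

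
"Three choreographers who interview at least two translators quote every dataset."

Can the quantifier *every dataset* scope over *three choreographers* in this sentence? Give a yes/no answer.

Yes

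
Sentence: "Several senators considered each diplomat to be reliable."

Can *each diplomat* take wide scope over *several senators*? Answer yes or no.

Yes

ECM infinitives lack a CP barrier, so *each diplomat* can QR over the matrix subject *several senators*.
Since no island is crossed, the inverse ordering is licensed alongside surface scope.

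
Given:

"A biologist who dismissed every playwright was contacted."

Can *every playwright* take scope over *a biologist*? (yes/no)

Structurally, *every playwright* is inside the relative clause *who dismissed every playwright*.
A relative clause is a scope island — quantifier raising cannot cross its boundary.
Hence only narrow scope for *every playwright* (under *a biologist*) survives.

No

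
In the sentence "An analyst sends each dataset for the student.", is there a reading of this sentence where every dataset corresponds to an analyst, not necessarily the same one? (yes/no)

Yes

That reading corresponds to *each dataset* > *an analyst*.
*each dataset* and *an analyst* are in the same minimal clause.
Ordinary QR to a clause-peripheral position gives the wide-scope LF for the lower DP.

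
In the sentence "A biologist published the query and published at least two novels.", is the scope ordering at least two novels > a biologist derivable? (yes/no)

No

The DP *at least two novels* is contained in one conjunct of the coordinate structure (*published at least two novels*).
QR out of a conjunct would have to apply non-ATB, which the CSC forbids.
There is no licit LF on which *at least two novels* c-commands *a biologist*.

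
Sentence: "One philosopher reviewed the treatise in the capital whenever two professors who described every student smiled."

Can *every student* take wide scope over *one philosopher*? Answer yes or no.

*every student* sits inside the relative clause *who described every student*, which is itself inside the adjunct *whenever two professors who described every student smiled*.
Both the relative clause and the enclosing adjunct are scope islands; QR cannot cross either.
*every student* is confined to the island and cannot take scope over *one philosopher*.
(Only the surface reading survives: one fixed philosopher with respect to all the relevant students.)

No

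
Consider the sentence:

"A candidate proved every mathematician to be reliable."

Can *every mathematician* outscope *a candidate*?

Yes

*every mathematician* is the subject of an ECM infinitive — the infinitival complement of an ECM verb is not a scope island, so *every mathematician* can raise into the matrix clause.
No island intervenes, so both surface and inverse scope are derivable.
The sentence is scopally ambiguous between *a candidate* > *every mathematician* and *every mathematician* > *a candidate*.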